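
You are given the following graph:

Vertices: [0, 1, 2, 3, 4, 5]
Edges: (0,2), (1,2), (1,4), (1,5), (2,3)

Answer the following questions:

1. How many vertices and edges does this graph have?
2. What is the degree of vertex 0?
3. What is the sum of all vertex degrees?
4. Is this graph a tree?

Count: 6 vertices, 5 edges.
Vertex 0 has neighbors [2], degree = 1.
Handshaking lemma: 2 * 5 = 10.
A graph is a tree iff it is connected and has exactly n-1 edges. This graph is connected (all 6 vertices in one component) and has 6-1 = 5 edges. It is a tree.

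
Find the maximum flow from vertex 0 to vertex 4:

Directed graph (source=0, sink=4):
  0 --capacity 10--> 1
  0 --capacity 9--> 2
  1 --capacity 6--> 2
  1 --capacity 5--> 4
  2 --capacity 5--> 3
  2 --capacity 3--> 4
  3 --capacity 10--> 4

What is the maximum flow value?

Computing max flow:
  Flow on (0->1): 5/10
  Flow on (0->2): 8/9
  Flow on (1->4): 5/5
  Flow on (2->3): 5/5
  Flow on (2->4): 3/3
  Flow on (3->4): 5/10
Maximum flow = 13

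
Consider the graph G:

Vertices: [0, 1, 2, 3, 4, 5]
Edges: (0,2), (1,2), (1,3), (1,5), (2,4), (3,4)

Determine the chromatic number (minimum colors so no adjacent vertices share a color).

The graph has a maximum clique of size 2 (lower bound on chromatic number).
A valid 2-coloring: {0: 0, 1: 0, 2: 1, 3: 1, 4: 0, 5: 1}.
Chromatic number = 2.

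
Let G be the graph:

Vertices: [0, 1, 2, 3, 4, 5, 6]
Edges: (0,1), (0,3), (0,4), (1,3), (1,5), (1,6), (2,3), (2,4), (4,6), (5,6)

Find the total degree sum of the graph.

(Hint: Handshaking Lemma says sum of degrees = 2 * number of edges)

Count edges: 10 edges.
By Handshaking Lemma: sum of degrees = 2 * 10 = 20.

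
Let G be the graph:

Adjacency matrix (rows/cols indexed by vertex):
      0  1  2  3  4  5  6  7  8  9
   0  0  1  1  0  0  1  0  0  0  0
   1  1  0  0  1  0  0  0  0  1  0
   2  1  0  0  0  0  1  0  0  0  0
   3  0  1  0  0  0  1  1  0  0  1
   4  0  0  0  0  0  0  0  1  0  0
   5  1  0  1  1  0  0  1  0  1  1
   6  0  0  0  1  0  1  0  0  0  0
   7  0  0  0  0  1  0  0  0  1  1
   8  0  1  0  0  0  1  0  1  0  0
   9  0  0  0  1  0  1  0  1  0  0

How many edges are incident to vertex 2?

Vertex 2 has neighbors [0, 5], so deg(2) = 2.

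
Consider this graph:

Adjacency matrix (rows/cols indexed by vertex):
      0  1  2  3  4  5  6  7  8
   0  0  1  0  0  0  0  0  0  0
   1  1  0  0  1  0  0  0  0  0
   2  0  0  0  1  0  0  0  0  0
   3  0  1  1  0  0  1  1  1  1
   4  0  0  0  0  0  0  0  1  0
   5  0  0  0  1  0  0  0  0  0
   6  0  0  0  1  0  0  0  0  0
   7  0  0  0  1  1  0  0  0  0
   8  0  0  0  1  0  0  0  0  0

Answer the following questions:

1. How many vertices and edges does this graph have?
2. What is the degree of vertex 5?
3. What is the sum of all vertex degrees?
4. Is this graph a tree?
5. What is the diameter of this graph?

Count: 9 vertices, 8 edges.
Vertex 5 has neighbors [3], degree = 1.
Handshaking lemma: 2 * 8 = 16.
A graph is a tree iff it is connected and has exactly n-1 edges. This graph is connected (all 9 vertices in one component) and has 9-1 = 8 edges. It is a tree.
Diameter (longest shortest path) = 4.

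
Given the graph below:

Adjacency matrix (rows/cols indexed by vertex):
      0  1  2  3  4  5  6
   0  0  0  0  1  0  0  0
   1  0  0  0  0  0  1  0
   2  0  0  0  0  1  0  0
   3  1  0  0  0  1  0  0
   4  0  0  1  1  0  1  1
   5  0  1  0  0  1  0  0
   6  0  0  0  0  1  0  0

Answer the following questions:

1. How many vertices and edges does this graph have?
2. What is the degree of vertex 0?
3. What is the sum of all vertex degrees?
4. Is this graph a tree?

Count: 7 vertices, 6 edges.
Vertex 0 has neighbors [3], degree = 1.
Handshaking lemma: 2 * 6 = 12.
A graph is a tree iff it is connected and has exactly n-1 edges. This graph is connected (all 7 vertices in one component) and has 7-1 = 6 edges. It is a tree.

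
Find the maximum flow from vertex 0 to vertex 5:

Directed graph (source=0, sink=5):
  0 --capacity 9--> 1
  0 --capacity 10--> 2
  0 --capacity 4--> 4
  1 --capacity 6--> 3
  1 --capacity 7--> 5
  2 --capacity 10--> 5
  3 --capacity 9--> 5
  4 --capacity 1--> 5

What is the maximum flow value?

Computing max flow:
  Flow on (0->1): 9/9
  Flow on (0->2): 10/10
  Flow on (0->4): 1/4
  Flow on (1->3): 2/6
  Flow on (1->5): 7/7
  Flow on (2->5): 10/10
  Flow on (3->5): 2/9
  Flow on (4->5): 1/1
Maximum flow = 20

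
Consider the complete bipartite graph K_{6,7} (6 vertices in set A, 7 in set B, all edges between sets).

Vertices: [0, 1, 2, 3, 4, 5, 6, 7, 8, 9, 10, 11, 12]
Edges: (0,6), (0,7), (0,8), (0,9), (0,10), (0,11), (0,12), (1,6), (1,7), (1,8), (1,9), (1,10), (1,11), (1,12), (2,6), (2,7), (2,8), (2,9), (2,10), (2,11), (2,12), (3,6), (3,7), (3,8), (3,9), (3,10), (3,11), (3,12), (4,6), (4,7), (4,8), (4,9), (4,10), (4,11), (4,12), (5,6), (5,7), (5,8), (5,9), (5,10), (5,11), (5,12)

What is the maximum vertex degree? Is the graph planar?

Set-A vertices have degree 7; set-B vertices have degree 6. Maximum degree = max(6,7) = 7.
K_{6,7} contains K_{3,3} as a subgraph (since both sides have >= 3 vertices); by Kuratowski's theorem it is not planar.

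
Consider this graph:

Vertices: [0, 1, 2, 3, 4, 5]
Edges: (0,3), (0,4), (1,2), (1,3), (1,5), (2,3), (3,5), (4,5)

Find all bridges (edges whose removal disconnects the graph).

No bridges found. The graph is 2-edge-connected (no single edge removal disconnects it).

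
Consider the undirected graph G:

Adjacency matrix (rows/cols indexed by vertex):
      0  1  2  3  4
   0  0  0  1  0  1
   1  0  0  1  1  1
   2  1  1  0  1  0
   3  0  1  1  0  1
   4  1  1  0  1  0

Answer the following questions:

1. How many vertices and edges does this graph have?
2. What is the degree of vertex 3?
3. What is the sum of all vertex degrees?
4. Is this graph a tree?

Count: 5 vertices, 7 edges.
Vertex 3 has neighbors [1, 2, 4], degree = 3.
Handshaking lemma: 2 * 7 = 14.
A tree on 5 vertices has 4 edges. This graph has 7 edges (3 extra). Not a tree.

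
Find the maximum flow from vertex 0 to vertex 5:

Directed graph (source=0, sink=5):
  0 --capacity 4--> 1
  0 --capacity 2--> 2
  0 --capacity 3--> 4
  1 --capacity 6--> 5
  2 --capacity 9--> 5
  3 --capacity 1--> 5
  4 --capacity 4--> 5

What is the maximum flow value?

Computing max flow:
  Flow on (0->1): 4/4
  Flow on (0->2): 2/2
  Flow on (0->4): 3/3
  Flow on (1->5): 4/6
  Flow on (2->5): 2/9
  Flow on (4->5): 3/4
Maximum flow = 9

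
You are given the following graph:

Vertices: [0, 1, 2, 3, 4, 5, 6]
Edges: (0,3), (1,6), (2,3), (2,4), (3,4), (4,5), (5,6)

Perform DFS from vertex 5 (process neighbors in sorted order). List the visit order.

DFS from vertex 5 (neighbors processed in ascending order):
Visit order: 5, 4, 2, 3, 0, 6, 1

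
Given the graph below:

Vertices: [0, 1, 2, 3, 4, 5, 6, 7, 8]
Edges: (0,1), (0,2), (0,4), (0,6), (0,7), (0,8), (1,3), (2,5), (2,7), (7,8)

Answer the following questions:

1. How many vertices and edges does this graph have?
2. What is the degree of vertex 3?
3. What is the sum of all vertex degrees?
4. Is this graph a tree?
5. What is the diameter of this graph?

Count: 9 vertices, 10 edges.
Vertex 3 has neighbors [1], degree = 1.
Handshaking lemma: 2 * 10 = 20.
A tree on 9 vertices has 8 edges. This graph has 10 edges (2 extra). Not a tree.
Diameter (longest shortest path) = 4.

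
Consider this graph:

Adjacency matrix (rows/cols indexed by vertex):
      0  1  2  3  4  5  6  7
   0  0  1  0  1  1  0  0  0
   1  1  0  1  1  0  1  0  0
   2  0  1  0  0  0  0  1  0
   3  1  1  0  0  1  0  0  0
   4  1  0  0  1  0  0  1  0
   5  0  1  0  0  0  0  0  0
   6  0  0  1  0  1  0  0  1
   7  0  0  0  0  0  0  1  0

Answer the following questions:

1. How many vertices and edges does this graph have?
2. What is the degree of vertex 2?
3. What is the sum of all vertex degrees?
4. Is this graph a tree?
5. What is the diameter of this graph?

Count: 8 vertices, 10 edges.
Vertex 2 has neighbors [1, 6], degree = 2.
Handshaking lemma: 2 * 10 = 20.
A tree on 8 vertices has 7 edges. This graph has 10 edges (3 extra). Not a tree.
Diameter (longest shortest path) = 4.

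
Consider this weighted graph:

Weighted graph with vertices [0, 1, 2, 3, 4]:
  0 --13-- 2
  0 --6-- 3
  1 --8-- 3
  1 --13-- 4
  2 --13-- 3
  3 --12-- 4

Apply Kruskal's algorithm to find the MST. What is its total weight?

Applying Kruskal's algorithm (sort edges by weight, add if no cycle):
  Add (0,3) w=6
  Add (1,3) w=8
  Add (3,4) w=12
  Add (0,2) w=13
  Skip (1,4) w=13 (creates cycle)
  Skip (2,3) w=13 (creates cycle)
MST weight = 39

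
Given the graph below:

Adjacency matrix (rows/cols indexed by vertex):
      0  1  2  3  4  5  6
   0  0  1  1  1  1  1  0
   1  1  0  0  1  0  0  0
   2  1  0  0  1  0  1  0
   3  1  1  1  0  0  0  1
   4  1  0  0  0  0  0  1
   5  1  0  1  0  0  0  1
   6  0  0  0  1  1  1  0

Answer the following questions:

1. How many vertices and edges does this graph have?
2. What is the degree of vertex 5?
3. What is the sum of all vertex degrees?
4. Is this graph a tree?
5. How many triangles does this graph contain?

Count: 7 vertices, 11 edges.
Vertex 5 has neighbors [0, 2, 6], degree = 3.
Handshaking lemma: 2 * 11 = 22.
A tree on 7 vertices has 6 edges. This graph has 11 edges (5 extra). Not a tree.
Number of triangles = 3.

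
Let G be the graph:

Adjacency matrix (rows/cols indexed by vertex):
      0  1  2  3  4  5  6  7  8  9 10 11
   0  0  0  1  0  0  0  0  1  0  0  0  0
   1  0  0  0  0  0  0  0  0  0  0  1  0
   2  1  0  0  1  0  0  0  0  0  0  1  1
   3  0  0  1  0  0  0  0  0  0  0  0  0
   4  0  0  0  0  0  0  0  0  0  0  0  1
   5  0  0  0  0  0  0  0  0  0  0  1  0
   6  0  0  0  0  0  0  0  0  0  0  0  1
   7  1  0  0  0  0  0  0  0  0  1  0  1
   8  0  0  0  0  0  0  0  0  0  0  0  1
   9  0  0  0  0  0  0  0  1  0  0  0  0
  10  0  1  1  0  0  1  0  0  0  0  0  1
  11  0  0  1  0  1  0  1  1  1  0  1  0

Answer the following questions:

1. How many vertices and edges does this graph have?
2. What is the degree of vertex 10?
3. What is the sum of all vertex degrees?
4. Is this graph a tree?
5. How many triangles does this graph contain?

Count: 12 vertices, 13 edges.
Vertex 10 has neighbors [1, 2, 5, 11], degree = 4.
Handshaking lemma: 2 * 13 = 26.
A tree on 12 vertices has 11 edges. This graph has 13 edges (2 extra). Not a tree.
Number of triangles = 1.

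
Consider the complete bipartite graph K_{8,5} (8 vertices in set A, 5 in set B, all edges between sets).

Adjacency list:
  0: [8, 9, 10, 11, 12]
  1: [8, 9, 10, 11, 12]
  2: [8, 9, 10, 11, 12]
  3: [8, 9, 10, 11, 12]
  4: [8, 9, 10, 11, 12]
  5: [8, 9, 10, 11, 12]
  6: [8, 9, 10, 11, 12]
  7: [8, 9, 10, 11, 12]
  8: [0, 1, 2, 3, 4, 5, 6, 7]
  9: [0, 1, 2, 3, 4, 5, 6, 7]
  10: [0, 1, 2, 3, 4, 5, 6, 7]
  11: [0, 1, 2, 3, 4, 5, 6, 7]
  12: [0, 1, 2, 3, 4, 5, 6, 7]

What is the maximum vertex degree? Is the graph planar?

Set-A vertices have degree 5; set-B vertices have degree 8. Maximum degree = max(8,5) = 8.
K_{8,5} contains K_{3,3} as a subgraph (since both sides have >= 3 vertices); by Kuratowski's theorem it is not planar.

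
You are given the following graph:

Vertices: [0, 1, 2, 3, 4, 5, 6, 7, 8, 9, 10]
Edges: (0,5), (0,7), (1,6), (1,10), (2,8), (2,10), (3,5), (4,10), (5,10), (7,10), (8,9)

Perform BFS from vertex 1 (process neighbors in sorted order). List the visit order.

BFS from vertex 1 (neighbors processed in ascending order):
Visit order: 1, 6, 10, 2, 4, 5, 7, 8, 0, 3, 9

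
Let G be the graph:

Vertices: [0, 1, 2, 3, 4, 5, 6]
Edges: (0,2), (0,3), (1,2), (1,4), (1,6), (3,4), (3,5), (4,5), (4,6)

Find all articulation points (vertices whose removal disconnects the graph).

No articulation points. The graph is biconnected.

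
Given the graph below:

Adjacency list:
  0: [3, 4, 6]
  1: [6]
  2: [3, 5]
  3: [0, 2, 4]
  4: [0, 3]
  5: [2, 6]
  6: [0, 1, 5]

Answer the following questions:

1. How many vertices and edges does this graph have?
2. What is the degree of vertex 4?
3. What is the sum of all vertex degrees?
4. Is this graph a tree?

Count: 7 vertices, 8 edges.
Vertex 4 has neighbors [0, 3], degree = 2.
Handshaking lemma: 2 * 8 = 16.
A tree on 7 vertices has 6 edges. This graph has 8 edges (2 extra). Not a tree.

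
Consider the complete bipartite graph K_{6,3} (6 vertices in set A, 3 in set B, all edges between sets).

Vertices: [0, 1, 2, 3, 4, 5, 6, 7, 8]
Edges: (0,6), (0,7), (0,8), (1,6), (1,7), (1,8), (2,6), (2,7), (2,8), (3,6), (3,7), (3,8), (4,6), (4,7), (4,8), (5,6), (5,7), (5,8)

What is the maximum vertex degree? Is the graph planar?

Set-A vertices have degree 3; set-B vertices have degree 6. Maximum degree = max(6,3) = 6.
K_{6,3} contains K_{3,3} as a subgraph (since both sides have >= 3 vertices); by Kuratowski's theorem it is not planar.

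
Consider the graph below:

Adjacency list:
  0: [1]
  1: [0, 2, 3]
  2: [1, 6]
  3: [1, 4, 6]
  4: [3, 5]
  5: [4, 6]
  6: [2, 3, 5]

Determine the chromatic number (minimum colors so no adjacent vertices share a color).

The graph has a maximum clique of size 2 (lower bound on chromatic number).
A valid 2-coloring: {0: 1, 1: 0, 2: 1, 3: 1, 4: 0, 5: 1, 6: 0}.
Chromatic number = 2.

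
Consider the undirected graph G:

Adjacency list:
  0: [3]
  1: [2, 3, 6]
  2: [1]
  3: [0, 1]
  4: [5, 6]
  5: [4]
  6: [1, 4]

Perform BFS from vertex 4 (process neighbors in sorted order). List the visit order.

BFS from vertex 4 (neighbors processed in ascending order):
Visit order: 4, 5, 6, 1, 2, 3, 0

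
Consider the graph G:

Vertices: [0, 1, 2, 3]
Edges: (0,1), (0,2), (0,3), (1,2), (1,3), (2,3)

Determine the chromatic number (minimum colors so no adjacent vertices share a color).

The graph has a maximum clique of size 4 (lower bound on chromatic number).
A valid 4-coloring: {0: 0, 1: 1, 2: 2, 3: 3}.
Chromatic number = 4.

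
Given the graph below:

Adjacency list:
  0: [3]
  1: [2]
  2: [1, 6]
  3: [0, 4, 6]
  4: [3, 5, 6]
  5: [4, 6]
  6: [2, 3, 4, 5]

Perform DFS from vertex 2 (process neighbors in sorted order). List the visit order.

DFS from vertex 2 (neighbors processed in ascending order):
Visit order: 2, 1, 6, 3, 0, 4, 5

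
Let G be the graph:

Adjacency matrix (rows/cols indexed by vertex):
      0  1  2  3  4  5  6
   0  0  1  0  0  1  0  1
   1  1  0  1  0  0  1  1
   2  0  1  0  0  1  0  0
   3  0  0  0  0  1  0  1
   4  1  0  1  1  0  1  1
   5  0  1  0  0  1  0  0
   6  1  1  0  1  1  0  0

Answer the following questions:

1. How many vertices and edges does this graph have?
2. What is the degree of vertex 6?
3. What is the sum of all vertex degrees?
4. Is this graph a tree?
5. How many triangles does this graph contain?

Count: 7 vertices, 11 edges.
Vertex 6 has neighbors [0, 1, 3, 4], degree = 4.
Handshaking lemma: 2 * 11 = 22.
A tree on 7 vertices has 6 edges. This graph has 11 edges (5 extra). Not a tree.
Number of triangles = 3.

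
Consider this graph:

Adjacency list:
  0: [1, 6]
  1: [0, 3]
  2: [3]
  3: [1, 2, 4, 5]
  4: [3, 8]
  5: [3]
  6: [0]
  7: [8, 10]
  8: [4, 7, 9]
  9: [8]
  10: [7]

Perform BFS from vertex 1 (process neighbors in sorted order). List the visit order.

BFS from vertex 1 (neighbors processed in ascending order):
Visit order: 1, 0, 3, 6, 2, 4, 5, 8, 7, 9, 10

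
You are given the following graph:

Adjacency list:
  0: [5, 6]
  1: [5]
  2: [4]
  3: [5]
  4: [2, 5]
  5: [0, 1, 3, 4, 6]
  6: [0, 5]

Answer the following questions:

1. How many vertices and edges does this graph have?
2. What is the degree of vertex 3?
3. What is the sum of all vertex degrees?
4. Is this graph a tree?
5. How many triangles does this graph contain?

Count: 7 vertices, 7 edges.
Vertex 3 has neighbors [5], degree = 1.
Handshaking lemma: 2 * 7 = 14.
A tree on 7 vertices has 6 edges. This graph has 7 edges (1 extra). Not a tree.
Number of triangles = 1.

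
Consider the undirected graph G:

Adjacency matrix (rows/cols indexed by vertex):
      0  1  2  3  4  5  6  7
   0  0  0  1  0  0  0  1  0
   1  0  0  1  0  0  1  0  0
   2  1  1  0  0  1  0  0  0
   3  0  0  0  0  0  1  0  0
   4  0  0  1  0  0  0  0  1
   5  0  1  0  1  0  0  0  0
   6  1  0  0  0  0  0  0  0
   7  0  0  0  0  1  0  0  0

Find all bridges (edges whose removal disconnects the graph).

A bridge is an edge whose removal increases the number of connected components.
Bridges found: (0,2), (0,6), (1,2), (1,5), (2,4), (3,5), (4,7)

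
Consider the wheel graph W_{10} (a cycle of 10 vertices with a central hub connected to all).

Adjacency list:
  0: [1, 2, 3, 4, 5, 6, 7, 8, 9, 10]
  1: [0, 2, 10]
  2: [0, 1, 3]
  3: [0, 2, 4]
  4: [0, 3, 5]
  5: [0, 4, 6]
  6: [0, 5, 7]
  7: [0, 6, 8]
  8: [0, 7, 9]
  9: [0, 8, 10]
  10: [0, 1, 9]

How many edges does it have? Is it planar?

Wheel graph W_{10}: 10 cycle edges + 10 spoke edges = 20 edges.
Total vertices: 11.
The graph is planar.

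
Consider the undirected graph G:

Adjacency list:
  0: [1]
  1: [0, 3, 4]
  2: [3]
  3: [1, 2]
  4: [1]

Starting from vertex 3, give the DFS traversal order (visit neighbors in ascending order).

DFS from vertex 3 (neighbors processed in ascending order):
Visit order: 3, 1, 0, 4, 2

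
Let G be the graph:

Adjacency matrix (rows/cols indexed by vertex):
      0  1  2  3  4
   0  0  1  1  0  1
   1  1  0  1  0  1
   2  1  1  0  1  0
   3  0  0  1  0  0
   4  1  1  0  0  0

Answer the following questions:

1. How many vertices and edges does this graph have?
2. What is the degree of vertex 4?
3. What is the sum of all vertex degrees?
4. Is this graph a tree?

Count: 5 vertices, 6 edges.
Vertex 4 has neighbors [0, 1], degree = 2.
Handshaking lemma: 2 * 6 = 12.
A tree on 5 vertices has 4 edges. This graph has 6 edges (2 extra). Not a tree.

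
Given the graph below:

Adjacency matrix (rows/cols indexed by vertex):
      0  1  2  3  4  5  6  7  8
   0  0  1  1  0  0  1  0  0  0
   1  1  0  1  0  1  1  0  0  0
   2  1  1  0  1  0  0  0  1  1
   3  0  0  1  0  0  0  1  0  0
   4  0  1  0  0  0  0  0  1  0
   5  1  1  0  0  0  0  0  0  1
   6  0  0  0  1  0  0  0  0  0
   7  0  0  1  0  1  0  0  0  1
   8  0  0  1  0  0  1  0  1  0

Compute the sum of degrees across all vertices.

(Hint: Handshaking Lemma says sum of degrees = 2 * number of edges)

Count edges: 13 edges.
By Handshaking Lemma: sum of degrees = 2 * 13 = 26.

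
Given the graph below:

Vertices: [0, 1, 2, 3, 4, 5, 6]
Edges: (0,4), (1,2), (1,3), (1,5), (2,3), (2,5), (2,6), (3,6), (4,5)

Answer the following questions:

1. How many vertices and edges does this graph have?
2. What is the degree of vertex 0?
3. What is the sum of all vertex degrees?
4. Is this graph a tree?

Count: 7 vertices, 9 edges.
Vertex 0 has neighbors [4], degree = 1.
Handshaking lemma: 2 * 9 = 18.
A tree on 7 vertices has 6 edges. This graph has 9 edges (3 extra). Not a tree.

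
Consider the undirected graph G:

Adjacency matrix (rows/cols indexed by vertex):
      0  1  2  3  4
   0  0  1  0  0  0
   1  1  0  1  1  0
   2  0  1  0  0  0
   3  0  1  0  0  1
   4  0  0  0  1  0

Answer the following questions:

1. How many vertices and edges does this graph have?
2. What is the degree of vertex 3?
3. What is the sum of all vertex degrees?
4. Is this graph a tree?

Count: 5 vertices, 4 edges.
Vertex 3 has neighbors [1, 4], degree = 2.
Handshaking lemma: 2 * 4 = 8.
A graph is a tree iff it is connected and has exactly n-1 edges. This graph is connected (all 5 vertices in one component) and has 5-1 = 4 edges. It is a tree.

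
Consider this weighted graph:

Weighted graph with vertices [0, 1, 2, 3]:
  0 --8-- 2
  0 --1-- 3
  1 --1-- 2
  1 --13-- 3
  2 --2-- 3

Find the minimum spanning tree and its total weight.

Applying Kruskal's algorithm (sort edges by weight, add if no cycle):
  Add (0,3) w=1
  Add (1,2) w=1
  Add (2,3) w=2
  Skip (0,2) w=8 (creates cycle)
  Skip (1,3) w=13 (creates cycle)
MST weight = 4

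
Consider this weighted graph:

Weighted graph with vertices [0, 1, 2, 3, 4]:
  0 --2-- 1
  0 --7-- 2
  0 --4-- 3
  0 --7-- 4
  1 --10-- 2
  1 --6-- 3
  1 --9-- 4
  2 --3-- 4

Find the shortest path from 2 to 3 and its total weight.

Using Dijkstra's algorithm from vertex 2:
Shortest path: 2 -> 0 -> 3
Total weight: 7 + 4 = 11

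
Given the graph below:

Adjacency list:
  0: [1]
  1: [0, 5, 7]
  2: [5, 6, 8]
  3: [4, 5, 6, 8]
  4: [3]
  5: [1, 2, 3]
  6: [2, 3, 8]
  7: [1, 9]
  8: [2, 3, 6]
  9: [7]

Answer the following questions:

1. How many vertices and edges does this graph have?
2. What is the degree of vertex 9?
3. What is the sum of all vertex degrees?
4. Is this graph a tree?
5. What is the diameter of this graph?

Count: 10 vertices, 12 edges.
Vertex 9 has neighbors [7], degree = 1.
Handshaking lemma: 2 * 12 = 24.
A tree on 10 vertices has 9 edges. This graph has 12 edges (3 extra). Not a tree.
Diameter (longest shortest path) = 5.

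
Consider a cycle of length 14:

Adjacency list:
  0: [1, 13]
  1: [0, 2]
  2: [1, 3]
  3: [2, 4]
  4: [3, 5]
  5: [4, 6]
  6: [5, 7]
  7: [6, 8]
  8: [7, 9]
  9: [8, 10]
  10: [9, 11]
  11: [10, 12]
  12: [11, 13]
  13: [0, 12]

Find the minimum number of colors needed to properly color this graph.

This is an even cycle (C_14). Even cycles are bipartite.
Chromatic number = 2.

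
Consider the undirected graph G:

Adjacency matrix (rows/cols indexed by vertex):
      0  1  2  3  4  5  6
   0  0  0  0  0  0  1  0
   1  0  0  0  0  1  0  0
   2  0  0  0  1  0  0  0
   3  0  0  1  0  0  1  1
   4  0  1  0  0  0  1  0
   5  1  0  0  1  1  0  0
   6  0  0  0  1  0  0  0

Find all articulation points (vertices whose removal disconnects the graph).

An articulation point is a vertex whose removal disconnects the graph.
Articulation points: [3, 4, 5]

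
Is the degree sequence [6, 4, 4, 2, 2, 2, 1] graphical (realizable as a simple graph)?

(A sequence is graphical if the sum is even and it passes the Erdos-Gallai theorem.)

Sum of degrees = 21. Sum is odd, so the sequence is NOT graphical.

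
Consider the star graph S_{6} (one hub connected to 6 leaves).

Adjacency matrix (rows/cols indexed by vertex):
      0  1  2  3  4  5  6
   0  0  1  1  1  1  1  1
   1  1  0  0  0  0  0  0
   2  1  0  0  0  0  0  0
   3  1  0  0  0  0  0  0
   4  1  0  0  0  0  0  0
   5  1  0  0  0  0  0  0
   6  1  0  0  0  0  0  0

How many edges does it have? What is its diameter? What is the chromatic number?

Star graph S_{6}: the hub connects to all 6 leaves.
Edges = 6.
Diameter = 2 (any leaf to hub is 1, leaf to leaf through hub is 2).
Star graphs are bipartite (hub vs leaves), so chromatic number = 2.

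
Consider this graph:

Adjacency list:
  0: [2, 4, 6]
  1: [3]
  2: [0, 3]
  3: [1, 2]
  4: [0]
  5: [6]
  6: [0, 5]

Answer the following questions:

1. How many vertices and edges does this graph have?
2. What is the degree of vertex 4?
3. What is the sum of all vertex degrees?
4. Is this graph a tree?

Count: 7 vertices, 6 edges.
Vertex 4 has neighbors [0], degree = 1.
Handshaking lemma: 2 * 6 = 12.
A graph is a tree iff it is connected and has exactly n-1 edges. This graph is connected (all 7 vertices in one component) and has 7-1 = 6 edges. It is a tree.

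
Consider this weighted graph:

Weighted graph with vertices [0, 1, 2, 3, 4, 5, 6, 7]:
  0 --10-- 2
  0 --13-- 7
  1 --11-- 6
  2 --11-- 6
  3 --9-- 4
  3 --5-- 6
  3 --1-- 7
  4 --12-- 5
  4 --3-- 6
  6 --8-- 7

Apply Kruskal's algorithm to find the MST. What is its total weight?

Applying Kruskal's algorithm (sort edges by weight, add if no cycle):
  Add (3,7) w=1
  Add (4,6) w=3
  Add (3,6) w=5
  Skip (6,7) w=8 (creates cycle)
  Skip (3,4) w=9 (creates cycle)
  Add (0,2) w=10
  Add (1,6) w=11
  Add (2,6) w=11
  Add (4,5) w=12
  Skip (0,7) w=13 (creates cycle)
MST weight = 53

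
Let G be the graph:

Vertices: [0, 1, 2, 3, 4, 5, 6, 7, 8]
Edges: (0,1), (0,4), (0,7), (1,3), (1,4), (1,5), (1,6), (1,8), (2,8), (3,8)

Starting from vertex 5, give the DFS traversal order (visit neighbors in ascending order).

DFS from vertex 5 (neighbors processed in ascending order):
Visit order: 5, 1, 0, 4, 7, 3, 8, 2, 6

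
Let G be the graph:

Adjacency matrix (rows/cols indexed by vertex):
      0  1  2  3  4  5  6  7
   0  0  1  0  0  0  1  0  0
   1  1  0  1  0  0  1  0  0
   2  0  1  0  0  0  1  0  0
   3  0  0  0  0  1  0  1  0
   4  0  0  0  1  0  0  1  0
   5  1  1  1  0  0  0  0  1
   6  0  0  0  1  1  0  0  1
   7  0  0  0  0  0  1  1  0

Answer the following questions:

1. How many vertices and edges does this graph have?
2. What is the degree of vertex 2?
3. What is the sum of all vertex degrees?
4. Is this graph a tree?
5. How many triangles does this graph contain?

Count: 8 vertices, 10 edges.
Vertex 2 has neighbors [1, 5], degree = 2.
Handshaking lemma: 2 * 10 = 20.
A tree on 8 vertices has 7 edges. This graph has 10 edges (3 extra). Not a tree.
Number of triangles = 3.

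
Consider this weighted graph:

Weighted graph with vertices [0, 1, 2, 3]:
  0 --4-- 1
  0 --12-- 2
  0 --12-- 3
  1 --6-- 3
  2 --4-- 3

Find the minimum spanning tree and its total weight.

Applying Kruskal's algorithm (sort edges by weight, add if no cycle):
  Add (0,1) w=4
  Add (2,3) w=4
  Add (1,3) w=6
  Skip (0,2) w=12 (creates cycle)
  Skip (0,3) w=12 (creates cycle)
MST weight = 14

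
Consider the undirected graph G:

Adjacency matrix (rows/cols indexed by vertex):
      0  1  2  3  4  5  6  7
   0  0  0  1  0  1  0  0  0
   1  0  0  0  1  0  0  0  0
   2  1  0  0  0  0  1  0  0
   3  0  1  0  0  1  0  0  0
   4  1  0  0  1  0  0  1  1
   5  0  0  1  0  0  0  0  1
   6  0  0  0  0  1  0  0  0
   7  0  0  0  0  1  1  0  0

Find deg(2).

Vertex 2 has neighbors [0, 5], so deg(2) = 2.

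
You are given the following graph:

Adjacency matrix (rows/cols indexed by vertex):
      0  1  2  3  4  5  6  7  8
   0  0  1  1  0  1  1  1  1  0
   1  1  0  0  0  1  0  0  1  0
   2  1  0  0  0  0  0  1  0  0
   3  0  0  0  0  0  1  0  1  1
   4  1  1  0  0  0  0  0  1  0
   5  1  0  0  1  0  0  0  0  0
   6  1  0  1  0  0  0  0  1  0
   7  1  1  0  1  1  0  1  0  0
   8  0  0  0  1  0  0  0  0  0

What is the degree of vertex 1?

Vertex 1 has neighbors [0, 4, 7], so deg(1) = 3.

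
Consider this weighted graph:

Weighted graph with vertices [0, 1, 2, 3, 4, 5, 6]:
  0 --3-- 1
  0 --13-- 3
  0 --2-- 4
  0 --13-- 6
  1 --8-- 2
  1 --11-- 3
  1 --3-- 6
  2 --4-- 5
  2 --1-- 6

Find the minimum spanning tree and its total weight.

Applying Kruskal's algorithm (sort edges by weight, add if no cycle):
  Add (2,6) w=1
  Add (0,4) w=2
  Add (0,1) w=3
  Add (1,6) w=3
  Add (2,5) w=4
  Skip (1,2) w=8 (creates cycle)
  Add (1,3) w=11
  Skip (0,6) w=13 (creates cycle)
  Skip (0,3) w=13 (creates cycle)
MST weight = 24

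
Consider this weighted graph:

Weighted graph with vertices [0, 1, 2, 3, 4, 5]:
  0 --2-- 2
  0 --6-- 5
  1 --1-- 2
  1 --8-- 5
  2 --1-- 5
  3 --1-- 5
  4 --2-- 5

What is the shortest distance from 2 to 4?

Using Dijkstra's algorithm from vertex 2:
Shortest path: 2 -> 5 -> 4
Total weight: 1 + 2 = 3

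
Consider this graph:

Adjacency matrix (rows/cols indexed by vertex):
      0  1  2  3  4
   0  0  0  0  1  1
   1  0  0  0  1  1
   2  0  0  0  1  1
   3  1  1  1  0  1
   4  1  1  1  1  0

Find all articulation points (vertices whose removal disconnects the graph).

No articulation points. The graph is biconnected.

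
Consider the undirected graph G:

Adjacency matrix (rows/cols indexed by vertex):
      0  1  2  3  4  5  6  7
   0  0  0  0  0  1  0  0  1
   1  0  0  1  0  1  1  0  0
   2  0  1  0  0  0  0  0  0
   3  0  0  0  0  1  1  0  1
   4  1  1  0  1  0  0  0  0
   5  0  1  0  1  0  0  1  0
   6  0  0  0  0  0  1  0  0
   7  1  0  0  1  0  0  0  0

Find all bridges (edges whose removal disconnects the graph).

A bridge is an edge whose removal increases the number of connected components.
Bridges found: (1,2), (5,6)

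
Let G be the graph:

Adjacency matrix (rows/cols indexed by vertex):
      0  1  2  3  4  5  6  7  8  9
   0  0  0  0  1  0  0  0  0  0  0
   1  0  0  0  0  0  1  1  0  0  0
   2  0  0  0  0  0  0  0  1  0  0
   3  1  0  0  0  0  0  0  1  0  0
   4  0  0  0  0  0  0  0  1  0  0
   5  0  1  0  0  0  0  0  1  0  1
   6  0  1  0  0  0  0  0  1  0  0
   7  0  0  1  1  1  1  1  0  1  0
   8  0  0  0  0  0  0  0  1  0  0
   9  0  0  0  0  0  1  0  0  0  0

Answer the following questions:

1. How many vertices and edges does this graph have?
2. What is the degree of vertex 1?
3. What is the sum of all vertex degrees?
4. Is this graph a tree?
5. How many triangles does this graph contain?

Count: 10 vertices, 10 edges.
Vertex 1 has neighbors [5, 6], degree = 2.
Handshaking lemma: 2 * 10 = 20.
A tree on 10 vertices has 9 edges. This graph has 10 edges (1 extra). Not a tree.
Number of triangles = 0.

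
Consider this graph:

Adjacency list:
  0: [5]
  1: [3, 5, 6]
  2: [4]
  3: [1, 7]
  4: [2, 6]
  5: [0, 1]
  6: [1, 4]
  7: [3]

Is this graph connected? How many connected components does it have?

Checking connectivity: the graph has 1 connected component(s).
All vertices are reachable from each other. The graph IS connected.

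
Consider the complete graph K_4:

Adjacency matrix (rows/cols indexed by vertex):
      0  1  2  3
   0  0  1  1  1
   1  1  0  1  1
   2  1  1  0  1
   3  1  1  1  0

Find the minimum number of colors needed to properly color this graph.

In K_4, every vertex is adjacent to every other vertex.
Each vertex needs a unique color.
Chromatic number = 4.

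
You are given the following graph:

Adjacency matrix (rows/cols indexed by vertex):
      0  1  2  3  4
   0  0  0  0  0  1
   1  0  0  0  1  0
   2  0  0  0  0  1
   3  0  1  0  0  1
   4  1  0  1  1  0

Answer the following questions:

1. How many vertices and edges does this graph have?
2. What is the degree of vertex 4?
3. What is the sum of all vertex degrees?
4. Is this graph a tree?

Count: 5 vertices, 4 edges.
Vertex 4 has neighbors [0, 2, 3], degree = 3.
Handshaking lemma: 2 * 4 = 8.
A graph is a tree iff it is connected and has exactly n-1 edges. This graph is connected (all 5 vertices in one component) and has 5-1 = 4 edges. It is a tree.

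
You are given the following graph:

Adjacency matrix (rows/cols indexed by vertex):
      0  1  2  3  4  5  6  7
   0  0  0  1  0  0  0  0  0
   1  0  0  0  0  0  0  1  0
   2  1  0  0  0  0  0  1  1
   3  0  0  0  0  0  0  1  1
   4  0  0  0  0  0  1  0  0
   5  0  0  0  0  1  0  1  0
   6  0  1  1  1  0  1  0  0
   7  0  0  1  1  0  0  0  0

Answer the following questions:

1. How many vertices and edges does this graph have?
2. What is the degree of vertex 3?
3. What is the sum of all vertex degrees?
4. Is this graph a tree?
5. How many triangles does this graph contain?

Count: 8 vertices, 8 edges.
Vertex 3 has neighbors [6, 7], degree = 2.
Handshaking lemma: 2 * 8 = 16.
A tree on 8 vertices has 7 edges. This graph has 8 edges (1 extra). Not a tree.
Number of triangles = 0.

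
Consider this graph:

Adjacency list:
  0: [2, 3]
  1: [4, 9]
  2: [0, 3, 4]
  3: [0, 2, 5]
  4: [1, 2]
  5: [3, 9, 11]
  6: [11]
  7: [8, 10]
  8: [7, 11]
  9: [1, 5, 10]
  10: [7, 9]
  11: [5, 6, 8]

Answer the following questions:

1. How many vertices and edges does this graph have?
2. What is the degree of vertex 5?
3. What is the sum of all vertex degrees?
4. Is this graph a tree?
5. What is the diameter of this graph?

Count: 12 vertices, 14 edges.
Vertex 5 has neighbors [3, 9, 11], degree = 3.
Handshaking lemma: 2 * 14 = 28.
A tree on 12 vertices has 11 edges. This graph has 14 edges (3 extra). Not a tree.
Diameter (longest shortest path) = 5.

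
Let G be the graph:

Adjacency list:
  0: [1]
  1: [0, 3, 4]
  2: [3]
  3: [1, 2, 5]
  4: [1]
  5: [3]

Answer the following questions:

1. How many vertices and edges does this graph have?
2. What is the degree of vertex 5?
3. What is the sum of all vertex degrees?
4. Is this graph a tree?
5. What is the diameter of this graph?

Count: 6 vertices, 5 edges.
Vertex 5 has neighbors [3], degree = 1.
Handshaking lemma: 2 * 5 = 10.
A graph is a tree iff it is connected and has exactly n-1 edges. This graph is connected (all 6 vertices in one component) and has 6-1 = 5 edges. It is a tree.
Diameter (longest shortest path) = 3.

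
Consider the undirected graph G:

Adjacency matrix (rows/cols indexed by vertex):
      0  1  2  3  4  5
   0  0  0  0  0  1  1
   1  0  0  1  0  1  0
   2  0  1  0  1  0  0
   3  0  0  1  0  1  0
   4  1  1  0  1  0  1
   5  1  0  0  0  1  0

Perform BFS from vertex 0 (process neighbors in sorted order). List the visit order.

BFS from vertex 0 (neighbors processed in ascending order):
Visit order: 0, 4, 5, 1, 3, 2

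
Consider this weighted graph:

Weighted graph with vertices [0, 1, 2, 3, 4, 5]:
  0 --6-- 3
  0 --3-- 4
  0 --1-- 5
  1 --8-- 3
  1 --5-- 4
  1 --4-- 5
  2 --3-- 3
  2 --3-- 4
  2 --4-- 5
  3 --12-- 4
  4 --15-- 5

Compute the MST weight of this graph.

Applying Kruskal's algorithm (sort edges by weight, add if no cycle):
  Add (0,5) w=1
  Add (0,4) w=3
  Add (2,3) w=3
  Add (2,4) w=3
  Add (1,5) w=4
  Skip (2,5) w=4 (creates cycle)
  Skip (1,4) w=5 (creates cycle)
  Skip (0,3) w=6 (creates cycle)
  Skip (1,3) w=8 (creates cycle)
  Skip (3,4) w=12 (creates cycle)
  Skip (4,5) w=15 (creates cycle)
MST weight = 14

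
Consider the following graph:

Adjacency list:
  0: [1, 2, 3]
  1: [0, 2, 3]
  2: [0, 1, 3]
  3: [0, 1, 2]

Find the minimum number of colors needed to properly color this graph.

The graph has a maximum clique of size 4 (lower bound on chromatic number).
A valid 4-coloring: {0: 0, 1: 1, 2: 2, 3: 3}.
Chromatic number = 4.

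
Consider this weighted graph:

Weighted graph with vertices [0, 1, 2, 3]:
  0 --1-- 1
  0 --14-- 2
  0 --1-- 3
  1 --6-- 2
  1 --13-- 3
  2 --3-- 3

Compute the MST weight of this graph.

Applying Kruskal's algorithm (sort edges by weight, add if no cycle):
  Add (0,3) w=1
  Add (0,1) w=1
  Add (2,3) w=3
  Skip (1,2) w=6 (creates cycle)
  Skip (1,3) w=13 (creates cycle)
  Skip (0,2) w=14 (creates cycle)
MST weight = 5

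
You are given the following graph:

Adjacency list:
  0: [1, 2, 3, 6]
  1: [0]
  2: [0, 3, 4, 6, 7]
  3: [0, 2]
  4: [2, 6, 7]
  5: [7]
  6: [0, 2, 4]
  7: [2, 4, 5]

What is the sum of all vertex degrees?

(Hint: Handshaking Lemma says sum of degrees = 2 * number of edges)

Count edges: 11 edges.
By Handshaking Lemma: sum of degrees = 2 * 11 = 22.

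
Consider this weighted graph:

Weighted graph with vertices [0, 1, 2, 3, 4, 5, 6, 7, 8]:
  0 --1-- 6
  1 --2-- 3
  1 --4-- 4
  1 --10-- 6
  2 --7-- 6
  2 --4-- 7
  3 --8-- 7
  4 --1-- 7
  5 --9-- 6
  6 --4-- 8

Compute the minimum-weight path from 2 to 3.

Using Dijkstra's algorithm from vertex 2:
Shortest path: 2 -> 7 -> 4 -> 1 -> 3
Total weight: 4 + 1 + 4 + 2 = 11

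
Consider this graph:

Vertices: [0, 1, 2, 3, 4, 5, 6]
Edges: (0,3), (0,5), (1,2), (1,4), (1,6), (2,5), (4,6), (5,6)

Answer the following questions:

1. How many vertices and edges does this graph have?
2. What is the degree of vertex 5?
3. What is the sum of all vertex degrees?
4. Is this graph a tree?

Count: 7 vertices, 8 edges.
Vertex 5 has neighbors [0, 2, 6], degree = 3.
Handshaking lemma: 2 * 8 = 16.
A tree on 7 vertices has 6 edges. This graph has 8 edges (2 extra). Not a tree.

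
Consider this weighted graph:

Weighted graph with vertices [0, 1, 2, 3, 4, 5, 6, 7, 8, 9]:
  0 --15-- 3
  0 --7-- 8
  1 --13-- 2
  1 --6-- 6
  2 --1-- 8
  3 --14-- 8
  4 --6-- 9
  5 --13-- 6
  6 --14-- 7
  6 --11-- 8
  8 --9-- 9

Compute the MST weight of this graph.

Applying Kruskal's algorithm (sort edges by weight, add if no cycle):
  Add (2,8) w=1
  Add (1,6) w=6
  Add (4,9) w=6
  Add (0,8) w=7
  Add (8,9) w=9
  Add (6,8) w=11
  Skip (1,2) w=13 (creates cycle)
  Add (5,6) w=13
  Add (3,8) w=14
  Add (6,7) w=14
  Skip (0,3) w=15 (creates cycle)
MST weight = 81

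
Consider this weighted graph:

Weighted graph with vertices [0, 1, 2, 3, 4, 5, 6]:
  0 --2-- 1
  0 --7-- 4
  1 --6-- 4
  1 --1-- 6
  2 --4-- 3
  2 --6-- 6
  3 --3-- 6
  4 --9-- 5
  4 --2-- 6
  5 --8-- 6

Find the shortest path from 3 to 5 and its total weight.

Using Dijkstra's algorithm from vertex 3:
Shortest path: 3 -> 6 -> 5
Total weight: 3 + 8 = 11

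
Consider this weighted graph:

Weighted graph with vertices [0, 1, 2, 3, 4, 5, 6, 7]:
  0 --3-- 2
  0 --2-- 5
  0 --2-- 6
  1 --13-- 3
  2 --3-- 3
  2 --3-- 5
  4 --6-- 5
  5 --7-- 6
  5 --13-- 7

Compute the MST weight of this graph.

Applying Kruskal's algorithm (sort edges by weight, add if no cycle):
  Add (0,5) w=2
  Add (0,6) w=2
  Add (0,2) w=3
  Add (2,3) w=3
  Skip (2,5) w=3 (creates cycle)
  Add (4,5) w=6
  Skip (5,6) w=7 (creates cycle)
  Add (1,3) w=13
  Add (5,7) w=13
MST weight = 42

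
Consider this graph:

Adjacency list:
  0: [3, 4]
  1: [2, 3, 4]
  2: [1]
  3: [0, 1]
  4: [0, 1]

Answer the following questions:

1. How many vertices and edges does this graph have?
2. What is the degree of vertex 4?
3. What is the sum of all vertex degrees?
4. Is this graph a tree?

Count: 5 vertices, 5 edges.
Vertex 4 has neighbors [0, 1], degree = 2.
Handshaking lemma: 2 * 5 = 10.
A tree on 5 vertices has 4 edges. This graph has 5 edges (1 extra). Not a tree.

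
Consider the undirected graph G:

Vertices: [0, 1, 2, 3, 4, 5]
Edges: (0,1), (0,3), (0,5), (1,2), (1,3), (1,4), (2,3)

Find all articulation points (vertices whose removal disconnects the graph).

An articulation point is a vertex whose removal disconnects the graph.
Articulation points: [0, 1]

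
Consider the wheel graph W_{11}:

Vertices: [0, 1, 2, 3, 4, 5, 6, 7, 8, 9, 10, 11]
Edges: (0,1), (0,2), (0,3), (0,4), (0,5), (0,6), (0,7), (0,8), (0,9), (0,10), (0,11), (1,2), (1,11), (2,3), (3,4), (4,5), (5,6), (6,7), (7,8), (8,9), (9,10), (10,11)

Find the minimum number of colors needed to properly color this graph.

W_{11} = C_{11} plus a hub adjacent to every cycle vertex.
The outer cycle needs 3 colors (odd cycle); the hub is adjacent to all of them so needs a fresh color.
Chromatic number = 3 + 1 = 4.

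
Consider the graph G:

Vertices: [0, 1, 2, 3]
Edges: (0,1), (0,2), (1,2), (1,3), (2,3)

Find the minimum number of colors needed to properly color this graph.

The graph has a maximum clique of size 3 (lower bound on chromatic number).
A valid 3-coloring: {0: 2, 1: 0, 2: 1, 3: 2}.
Chromatic number = 3.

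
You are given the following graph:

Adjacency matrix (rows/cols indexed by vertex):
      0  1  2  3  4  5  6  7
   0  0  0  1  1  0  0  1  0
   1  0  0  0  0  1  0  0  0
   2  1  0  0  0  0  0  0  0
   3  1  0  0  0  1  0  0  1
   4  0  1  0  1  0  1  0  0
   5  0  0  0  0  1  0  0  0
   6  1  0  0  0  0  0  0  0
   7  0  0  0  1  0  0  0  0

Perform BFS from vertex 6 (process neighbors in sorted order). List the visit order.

BFS from vertex 6 (neighbors processed in ascending order):
Visit order: 6, 0, 2, 3, 4, 7, 1, 5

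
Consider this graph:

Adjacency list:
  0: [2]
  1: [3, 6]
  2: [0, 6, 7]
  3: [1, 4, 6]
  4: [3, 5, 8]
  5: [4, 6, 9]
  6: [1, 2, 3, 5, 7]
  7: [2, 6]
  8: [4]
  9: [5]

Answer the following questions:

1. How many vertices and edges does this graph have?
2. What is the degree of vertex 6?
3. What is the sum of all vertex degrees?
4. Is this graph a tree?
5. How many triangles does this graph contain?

Count: 10 vertices, 12 edges.
Vertex 6 has neighbors [1, 2, 3, 5, 7], degree = 5.
Handshaking lemma: 2 * 12 = 24.
A tree on 10 vertices has 9 edges. This graph has 12 edges (3 extra). Not a tree.
Number of triangles = 2.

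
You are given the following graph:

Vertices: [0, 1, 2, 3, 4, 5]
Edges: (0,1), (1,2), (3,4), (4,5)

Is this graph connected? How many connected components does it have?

Checking connectivity: the graph has 2 connected component(s).
Components: [[0, 1, 2], [3, 4, 5]]. The graph is NOT connected.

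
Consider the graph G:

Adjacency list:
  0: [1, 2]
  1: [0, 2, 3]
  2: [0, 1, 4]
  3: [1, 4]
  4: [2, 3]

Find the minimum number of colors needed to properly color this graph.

The graph has a maximum clique of size 3 (lower bound on chromatic number).
A valid 3-coloring: {0: 2, 1: 0, 2: 1, 3: 1, 4: 0}.
Chromatic number = 3.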